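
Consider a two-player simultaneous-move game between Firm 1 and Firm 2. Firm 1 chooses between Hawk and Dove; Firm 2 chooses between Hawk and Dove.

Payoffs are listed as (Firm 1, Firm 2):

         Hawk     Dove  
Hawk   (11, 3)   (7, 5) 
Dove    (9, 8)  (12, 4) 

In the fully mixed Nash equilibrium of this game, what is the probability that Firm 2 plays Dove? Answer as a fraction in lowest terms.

2/7

Let c be the probability that Firm 2 plays Hawk. In a completely mixed equilibrium, Firm 1 must be indifferent between Hawk and Dove.
Firm 1's expected payoff from Hawk is 11c + 7(1−c); from Dove it is 9c + 12(1−c).
Setting these equal: 4c + 7 = −3c + 12, so c = 5/7.
Therefore Firm 2 plays Dove with probability 1 − 5/7 = 2/7.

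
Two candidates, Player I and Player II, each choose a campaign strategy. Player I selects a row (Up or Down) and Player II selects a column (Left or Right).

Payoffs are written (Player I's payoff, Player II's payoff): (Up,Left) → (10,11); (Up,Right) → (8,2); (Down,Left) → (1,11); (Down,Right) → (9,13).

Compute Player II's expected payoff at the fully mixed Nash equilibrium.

First find x, the probability Player I plays Up, from Player II's indifference between Left and Right: 11x + 11(1−x) = 2x + 13(1−x), giving x = 2/11.
Since Player II is indifferent in equilibrium, Player II's expected payoff equals the payoff from either column against (2/11, 9/11). Using Left: 11(2/11) + 11(9/11) = 11.

11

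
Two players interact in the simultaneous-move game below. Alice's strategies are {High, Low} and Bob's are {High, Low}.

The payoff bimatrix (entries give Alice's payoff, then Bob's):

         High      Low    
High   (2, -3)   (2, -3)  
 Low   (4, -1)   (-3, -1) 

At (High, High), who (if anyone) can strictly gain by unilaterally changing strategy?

Alice at (High, High) earns 2; deviating to Low yields 4 — a strict improvement.
Bob earns -3; deviating to Low yields -3 — not better.
Only Alice has a strictly profitable deviation.

Alice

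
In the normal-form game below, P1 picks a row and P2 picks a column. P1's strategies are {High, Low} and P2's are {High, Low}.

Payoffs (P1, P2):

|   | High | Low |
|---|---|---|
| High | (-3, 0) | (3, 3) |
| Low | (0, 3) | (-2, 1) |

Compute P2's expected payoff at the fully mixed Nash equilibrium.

9/5

First find p, the probability P1 plays High, from P2's indifference between High and Low: 3(1−p) = 3p + (1−p), giving p = 2/5.
Since P2 is indifferent in equilibrium, P2's expected payoff equals the payoff from either column against (2/5, 3/5). Using High: 3(3/5) = 9/5.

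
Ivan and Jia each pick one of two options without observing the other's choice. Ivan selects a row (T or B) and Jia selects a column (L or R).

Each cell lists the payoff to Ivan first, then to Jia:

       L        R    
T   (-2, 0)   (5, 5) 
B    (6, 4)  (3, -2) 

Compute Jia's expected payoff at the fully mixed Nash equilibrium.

20/11

First find p, the probability Ivan plays T, from Jia's indifference between L and R: 4(1−p) = 5p − 2(1−p), giving p = 6/11.
Since Jia is indifferent in equilibrium, Jia's expected payoff equals the payoff from either column against (6/11, 5/11). Using L: 4(5/11) = 20/11.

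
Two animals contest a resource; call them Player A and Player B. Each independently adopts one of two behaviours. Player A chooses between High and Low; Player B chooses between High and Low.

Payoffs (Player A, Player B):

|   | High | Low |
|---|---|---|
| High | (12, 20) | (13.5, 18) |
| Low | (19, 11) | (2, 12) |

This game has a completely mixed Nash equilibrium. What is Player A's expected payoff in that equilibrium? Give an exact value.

First find y, the probability Player B plays High, from Player A's indifference between High and Low: 12y + 13.5(1−y) = 19y + 2(1−y), giving y = 23/37.
Since Player A is indifferent in equilibrium, Player A's expected payoff equals the payoff from either row against (23/37, 14/37). Using High: 12(23/37) + 13.5(14/37) = 465/37.

465/37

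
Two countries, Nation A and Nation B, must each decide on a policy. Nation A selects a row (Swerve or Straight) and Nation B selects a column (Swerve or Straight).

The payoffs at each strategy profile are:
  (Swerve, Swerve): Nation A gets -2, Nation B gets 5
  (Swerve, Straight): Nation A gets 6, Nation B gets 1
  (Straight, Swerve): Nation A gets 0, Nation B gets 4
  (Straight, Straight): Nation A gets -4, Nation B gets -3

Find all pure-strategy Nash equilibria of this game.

(Swerve, Swerve): Nation A prefers Straight (0 > -2) — not an equilibrium.
(Swerve, Straight): Nation B prefers Swerve (5 > 1) — not an equilibrium.
(Straight, Swerve): Nation A gets 0 ≥ -2 from Swerve, and Nation B gets 4 ≥ -3 from Straight — Nash equilibrium.
(Straight, Straight): Nation A prefers Swerve (6 > -4); Nation B prefers Swerve (4 > -3) — not an equilibrium.

(Straight, Swerve)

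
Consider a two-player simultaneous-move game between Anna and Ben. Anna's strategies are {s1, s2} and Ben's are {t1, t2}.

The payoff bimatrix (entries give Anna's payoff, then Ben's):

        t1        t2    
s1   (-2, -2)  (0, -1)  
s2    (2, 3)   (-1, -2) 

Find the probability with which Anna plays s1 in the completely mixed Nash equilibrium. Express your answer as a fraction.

5/6

Let p be the probability that Anna plays s1. In a completely mixed equilibrium, Ben must be indifferent between t1 and t2.
Ben's expected payoff from t1 is −2p + 3(1−p); from t2 it is −p − 2(1−p).
Setting these equal: −5p + 3 = p − 2, so p = 5/6.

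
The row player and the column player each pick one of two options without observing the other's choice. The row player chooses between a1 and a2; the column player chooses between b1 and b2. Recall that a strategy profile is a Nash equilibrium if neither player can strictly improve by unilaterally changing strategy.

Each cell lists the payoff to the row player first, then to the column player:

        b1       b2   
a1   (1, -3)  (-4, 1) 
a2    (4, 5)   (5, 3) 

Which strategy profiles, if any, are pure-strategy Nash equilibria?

(a1, b1): the row player prefers a2 (4 > 1); the column player prefers b2 (1 > -3) — not an equilibrium.
(a1, b2): the row player prefers a2 (5 > -4) — not an equilibrium.
(a2, b1): the row player gets 4 ≥ 1 from a1, and the column player gets 5 ≥ 3 from b2 — Nash equilibrium.
(a2, b2): the column player prefers b1 (5 > 3) — not an equilibrium.

(a2, b1)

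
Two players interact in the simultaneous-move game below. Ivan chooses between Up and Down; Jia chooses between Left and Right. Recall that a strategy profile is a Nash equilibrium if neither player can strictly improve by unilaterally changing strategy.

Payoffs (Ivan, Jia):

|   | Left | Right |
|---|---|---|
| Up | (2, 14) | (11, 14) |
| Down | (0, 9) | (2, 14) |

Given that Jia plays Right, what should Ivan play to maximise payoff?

Up

Against Right, Ivan earns 11 from Up and 2 from Down.
So Up is the best response.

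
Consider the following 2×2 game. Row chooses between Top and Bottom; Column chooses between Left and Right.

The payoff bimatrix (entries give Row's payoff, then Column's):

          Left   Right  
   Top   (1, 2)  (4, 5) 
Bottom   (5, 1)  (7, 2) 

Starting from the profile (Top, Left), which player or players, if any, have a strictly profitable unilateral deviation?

Row at (Top, Left) earns 1; deviating to Bottom yields 5 — a strict improvement.
Column earns 2; deviating to Right yields 5 — a strict improvement.
Both Row and Column have strictly profitable deviations.

Both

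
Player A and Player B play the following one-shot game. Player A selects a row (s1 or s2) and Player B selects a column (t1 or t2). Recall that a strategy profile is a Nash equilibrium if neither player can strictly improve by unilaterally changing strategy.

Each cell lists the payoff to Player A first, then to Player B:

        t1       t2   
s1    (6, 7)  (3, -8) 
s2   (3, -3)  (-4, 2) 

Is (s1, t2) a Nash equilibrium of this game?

No

At (s1, t2), Player A earns 3; switching to s2 would give -4, so Player A has no profitable deviation.
Player B earns -8; switching to t1 would give 7, so Player B would deviate.
Since at least one player can profitably deviate, this is not a Nash equilibrium.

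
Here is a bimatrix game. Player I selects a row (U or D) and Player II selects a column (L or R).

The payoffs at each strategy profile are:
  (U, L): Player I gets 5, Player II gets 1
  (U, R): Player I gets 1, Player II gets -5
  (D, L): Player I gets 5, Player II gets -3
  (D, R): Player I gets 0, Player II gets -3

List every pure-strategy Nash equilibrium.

(U, L) and (D, L)

(U, L): Player I gets 5 ≥ 5 from D, and Player II gets 1 ≥ -5 from R — Nash equilibrium.
(U, R): Player II prefers L (1 > -5) — not an equilibrium.
(D, L): Player I gets 5 ≥ 5 from U, and Player II gets -3 ≥ -3 from R — Nash equilibrium.
(D, R): Player I prefers U (1 > 0) — not an equilibrium.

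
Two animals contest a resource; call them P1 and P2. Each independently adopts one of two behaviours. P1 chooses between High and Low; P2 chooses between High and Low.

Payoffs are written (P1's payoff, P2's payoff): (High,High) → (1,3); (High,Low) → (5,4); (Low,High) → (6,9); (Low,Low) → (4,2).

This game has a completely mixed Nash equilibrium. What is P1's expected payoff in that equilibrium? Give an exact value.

13/3

First find q, the probability P2 plays High, from P1's indifference between High and Low: q + 5(1−q) = 6q + 4(1−q), giving q = 1/6.
Since P1 is indifferent in equilibrium, P1's expected payoff equals the payoff from either row against (1/6, 5/6). Using High: (1/6) + 5(5/6) = 13/3.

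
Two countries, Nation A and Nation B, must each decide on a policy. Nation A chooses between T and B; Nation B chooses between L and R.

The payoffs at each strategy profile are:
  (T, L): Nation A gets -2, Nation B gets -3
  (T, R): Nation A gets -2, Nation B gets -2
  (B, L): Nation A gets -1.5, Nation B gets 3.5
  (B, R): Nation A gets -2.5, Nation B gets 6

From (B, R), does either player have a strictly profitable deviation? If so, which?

Nation A

Nation A at (B, R) earns -2.5; deviating to T yields -2 — a strict improvement.
Nation B earns 6; deviating to L yields 3.5 — not better.
Only Nation A has a strictly profitable deviation.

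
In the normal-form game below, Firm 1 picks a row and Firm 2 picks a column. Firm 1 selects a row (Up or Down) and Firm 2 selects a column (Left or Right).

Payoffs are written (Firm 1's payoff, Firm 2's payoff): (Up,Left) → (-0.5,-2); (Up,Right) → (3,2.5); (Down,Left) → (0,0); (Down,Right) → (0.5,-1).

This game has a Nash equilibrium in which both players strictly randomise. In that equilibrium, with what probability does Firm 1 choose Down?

Let x be the probability that Firm 1 plays Up. In a completely mixed equilibrium, Firm 2 must be indifferent between Left and Right.
Firm 2's expected payoff from Left is −2x; from Right it is 2.5x − (1−x).
Setting these equal: −2x = 3.5x − 1, so x = 2/11.
Therefore Firm 1 plays Down with probability 1 − 2/11 = 9/11.

9/11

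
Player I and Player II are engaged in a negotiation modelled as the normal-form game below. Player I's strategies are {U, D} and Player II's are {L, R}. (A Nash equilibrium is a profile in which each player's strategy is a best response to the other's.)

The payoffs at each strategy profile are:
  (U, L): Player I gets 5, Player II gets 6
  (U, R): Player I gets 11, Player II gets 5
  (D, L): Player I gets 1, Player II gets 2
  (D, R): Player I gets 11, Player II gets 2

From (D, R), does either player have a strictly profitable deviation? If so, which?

Neither

Player I at (D, R) earns 11; deviating to U yields 11 — not better.
Player II earns 2; deviating to L yields 2 — not better.
Neither player can strictly improve; the profile is a Nash equilibrium.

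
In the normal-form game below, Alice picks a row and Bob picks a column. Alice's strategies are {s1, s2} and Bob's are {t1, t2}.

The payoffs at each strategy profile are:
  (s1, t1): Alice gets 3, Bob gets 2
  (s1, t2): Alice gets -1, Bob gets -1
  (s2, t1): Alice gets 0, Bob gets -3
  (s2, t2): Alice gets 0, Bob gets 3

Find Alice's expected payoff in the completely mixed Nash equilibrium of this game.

First find q, the probability Bob plays t1, from Alice's indifference between s1 and s2: 3q − (1−q) = 0, giving q = 1/4.
Since Alice is indifferent in equilibrium, Alice's expected payoff equals the payoff from either row against (1/4, 3/4). Using s1: 3(1/4) − (3/4) = 0.

0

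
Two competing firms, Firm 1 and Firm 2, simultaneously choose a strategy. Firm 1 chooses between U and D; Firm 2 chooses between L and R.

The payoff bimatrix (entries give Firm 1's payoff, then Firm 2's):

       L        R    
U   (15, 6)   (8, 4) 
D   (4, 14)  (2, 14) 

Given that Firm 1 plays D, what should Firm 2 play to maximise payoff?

either — both L and R are best responses

Against D, Firm 2 earns 14 from L and 14 from R.
So either strategy is a best response.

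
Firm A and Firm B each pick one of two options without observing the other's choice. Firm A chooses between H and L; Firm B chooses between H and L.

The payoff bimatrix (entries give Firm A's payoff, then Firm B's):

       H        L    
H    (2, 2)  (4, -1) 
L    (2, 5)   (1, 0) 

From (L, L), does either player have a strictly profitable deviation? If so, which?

Firm A at (L, L) earns 1; deviating to H yields 4 — a strict improvement.
Firm B earns 0; deviating to H yields 5 — a strict improvement.
Both Firm A and Firm B have strictly profitable deviations.

Both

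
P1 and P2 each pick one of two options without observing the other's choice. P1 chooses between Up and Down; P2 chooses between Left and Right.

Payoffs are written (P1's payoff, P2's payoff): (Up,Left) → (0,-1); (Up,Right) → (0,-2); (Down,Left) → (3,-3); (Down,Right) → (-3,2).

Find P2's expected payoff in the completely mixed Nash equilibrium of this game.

First find p, the probability P1 plays Up, from P2's indifference between Left and Right: −p − 3(1−p) = −2p + 2(1−p), giving p = 5/6.
Since P2 is indifferent in equilibrium, P2's expected payoff equals the payoff from either column against (5/6, 1/6). Using Left: −(5/6) − 3(1/6) = -4/3.

-4/3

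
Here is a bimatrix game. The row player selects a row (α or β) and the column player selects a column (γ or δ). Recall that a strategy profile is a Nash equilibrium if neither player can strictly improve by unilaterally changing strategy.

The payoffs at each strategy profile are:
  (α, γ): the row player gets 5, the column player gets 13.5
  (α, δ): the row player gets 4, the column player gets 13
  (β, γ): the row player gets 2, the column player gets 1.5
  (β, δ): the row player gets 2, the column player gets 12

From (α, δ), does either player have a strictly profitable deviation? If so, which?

The column player

The row player at (α, δ) earns 4; deviating to β yields 2 — not better.
The column player earns 13; deviating to γ yields 13.5 — a strict improvement.
Only the column player has a strictly profitable deviation.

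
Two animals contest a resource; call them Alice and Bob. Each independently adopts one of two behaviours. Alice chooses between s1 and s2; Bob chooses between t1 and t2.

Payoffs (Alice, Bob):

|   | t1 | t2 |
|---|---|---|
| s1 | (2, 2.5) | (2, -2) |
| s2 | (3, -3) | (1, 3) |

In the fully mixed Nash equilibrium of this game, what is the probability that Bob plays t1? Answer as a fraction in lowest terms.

1/2

Let y be the probability that Bob plays t1. In a completely mixed equilibrium, Alice must be indifferent between s1 and s2.
Alice's expected payoff from s1 is 2y + 2(1−y); from s2 it is 3y + (1−y).
Setting these equal: 2 = 2y + 1, so y = 1/2.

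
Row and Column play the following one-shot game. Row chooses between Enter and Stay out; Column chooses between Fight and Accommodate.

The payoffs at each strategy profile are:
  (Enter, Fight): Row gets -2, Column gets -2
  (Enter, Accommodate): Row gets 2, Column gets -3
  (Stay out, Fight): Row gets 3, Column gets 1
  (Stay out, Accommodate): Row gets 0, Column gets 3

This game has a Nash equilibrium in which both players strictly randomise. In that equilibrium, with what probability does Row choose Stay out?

Let r be the probability that Row plays Enter. In a completely mixed equilibrium, Column must be indifferent between Fight and Accommodate.
Column's expected payoff from Fight is −2r + (1−r); from Accommodate it is −3r + 3(1−r).
Setting these equal: −3r + 1 = −6r + 3, so r = 2/3.
Therefore Row plays Stay out with probability 1 − 2/3 = 1/3.

1/3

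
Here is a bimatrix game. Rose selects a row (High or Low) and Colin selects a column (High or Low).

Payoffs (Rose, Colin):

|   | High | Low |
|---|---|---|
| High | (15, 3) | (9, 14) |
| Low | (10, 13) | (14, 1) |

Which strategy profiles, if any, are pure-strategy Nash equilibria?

none

(High, High): Colin prefers Low (14 > 3) — not an equilibrium.
(High, Low): Rose prefers Low (14 > 9) — not an equilibrium.
(Low, High): Rose prefers High (15 > 10) — not an equilibrium.
(Low, Low): Colin prefers High (13 > 1) — not an equilibrium.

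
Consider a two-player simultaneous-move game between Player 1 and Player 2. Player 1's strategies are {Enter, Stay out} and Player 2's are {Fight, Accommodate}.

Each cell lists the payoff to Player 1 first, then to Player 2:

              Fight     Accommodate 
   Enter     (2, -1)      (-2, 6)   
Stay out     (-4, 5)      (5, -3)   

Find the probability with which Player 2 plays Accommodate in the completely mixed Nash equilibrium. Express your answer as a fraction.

Let y be the probability that Player 2 plays Fight. In a completely mixed equilibrium, Player 1 must be indifferent between Enter and Stay out.
Player 1's expected payoff from Enter is 2y − 2(1−y); from Stay out it is −4y + 5(1−y).
Setting these equal: 4y − 2 = −9y + 5, so y = 7/13.
Therefore Player 2 plays Accommodate with probability 1 − 7/13 = 6/13.

6/13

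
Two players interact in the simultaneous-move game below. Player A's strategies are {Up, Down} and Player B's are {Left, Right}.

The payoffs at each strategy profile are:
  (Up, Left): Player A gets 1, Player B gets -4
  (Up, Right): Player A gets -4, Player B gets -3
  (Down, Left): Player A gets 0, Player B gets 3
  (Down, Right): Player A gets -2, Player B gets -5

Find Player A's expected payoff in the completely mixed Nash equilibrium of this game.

-2/3

First find y, the probability Player B plays Left, from Player A's indifference between Up and Down: y − 4(1−y) = −2(1−y), giving y = 2/3.
Since Player A is indifferent in equilibrium, Player A's expected payoff equals the payoff from either row against (2/3, 1/3). Using Up: (2/3) − 4(1/3) = -2/3.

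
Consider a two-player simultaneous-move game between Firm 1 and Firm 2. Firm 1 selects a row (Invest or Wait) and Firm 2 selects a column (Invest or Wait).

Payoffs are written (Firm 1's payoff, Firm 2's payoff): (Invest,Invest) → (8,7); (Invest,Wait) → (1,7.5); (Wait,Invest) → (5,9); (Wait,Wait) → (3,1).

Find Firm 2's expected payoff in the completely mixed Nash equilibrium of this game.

121/17

First find x, the probability Firm 1 plays Invest, from Firm 2's indifference between Invest and Wait: 7x + 9(1−x) = 7.5x + (1−x), giving x = 16/17.
Since Firm 2 is indifferent in equilibrium, Firm 2's expected payoff equals the payoff from either column against (16/17, 1/17). Using Invest: 7(16/17) + 9(1/17) = 121/17.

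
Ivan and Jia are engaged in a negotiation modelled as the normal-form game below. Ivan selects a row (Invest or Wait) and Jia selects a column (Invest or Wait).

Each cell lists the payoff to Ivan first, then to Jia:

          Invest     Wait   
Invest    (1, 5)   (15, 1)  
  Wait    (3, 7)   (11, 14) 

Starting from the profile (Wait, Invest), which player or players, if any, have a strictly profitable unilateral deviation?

Ivan at (Wait, Invest) earns 3; deviating to Invest yields 1 — not better.
Jia earns 7; deviating to Wait yields 14 — a strict improvement.
Only Jia has a strictly profitable deviation.

Jia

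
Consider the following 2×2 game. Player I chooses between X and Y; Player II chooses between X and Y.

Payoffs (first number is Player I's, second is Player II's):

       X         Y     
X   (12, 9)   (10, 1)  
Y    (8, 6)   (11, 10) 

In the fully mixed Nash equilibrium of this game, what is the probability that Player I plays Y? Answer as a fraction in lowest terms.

Let p be the probability that Player I plays X. In a completely mixed equilibrium, Player II must be indifferent between X and Y.
Player II's expected payoff from X is 9p + 6(1−p); from Y it is p + 10(1−p).
Setting these equal: 3p + 6 = −9p + 10, so p = 1/3.
Therefore Player I plays Y with probability 1 − 1/3 = 2/3.

2/3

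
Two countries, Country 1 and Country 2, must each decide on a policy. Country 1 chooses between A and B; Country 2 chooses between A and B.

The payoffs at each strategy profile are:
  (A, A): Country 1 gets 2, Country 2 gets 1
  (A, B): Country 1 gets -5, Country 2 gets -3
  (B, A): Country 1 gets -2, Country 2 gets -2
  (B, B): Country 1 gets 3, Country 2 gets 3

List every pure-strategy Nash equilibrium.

(A, A): Country 1 gets 2 ≥ -2 from B, and Country 2 gets 1 ≥ -3 from B — Nash equilibrium.
(A, B): Country 1 prefers B (3 > -5); Country 2 prefers A (1 > -3) — not an equilibrium.
(B, A): Country 1 prefers A (2 > -2); Country 2 prefers B (3 > -2) — not an equilibrium.
(B, B): Country 1 gets 3 ≥ -5 from A, and Country 2 gets 3 ≥ -2 from A — Nash equilibrium.

(A, A) and (B, B)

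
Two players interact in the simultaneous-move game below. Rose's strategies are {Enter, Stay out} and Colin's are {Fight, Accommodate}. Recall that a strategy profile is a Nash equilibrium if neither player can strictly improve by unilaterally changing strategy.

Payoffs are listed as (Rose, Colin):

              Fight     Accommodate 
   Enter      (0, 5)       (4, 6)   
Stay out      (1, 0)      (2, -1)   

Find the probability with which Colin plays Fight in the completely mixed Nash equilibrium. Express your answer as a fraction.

Let c be the probability that Colin plays Fight. In a completely mixed equilibrium, Rose must be indifferent between Enter and Stay out.
Rose's expected payoff from Enter is 4(1−c); from Stay out it is c + 2(1−c).
Setting these equal: −4c + 4 = −c + 2, so c = 2/3.

2/3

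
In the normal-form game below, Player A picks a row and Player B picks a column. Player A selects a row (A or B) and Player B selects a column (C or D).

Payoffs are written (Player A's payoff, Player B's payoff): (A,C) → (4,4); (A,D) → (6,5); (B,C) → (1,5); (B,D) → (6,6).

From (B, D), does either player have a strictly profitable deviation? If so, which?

Neither

Player A at (B, D) earns 6; deviating to A yields 6 — not better.
Player B earns 6; deviating to C yields 5 — not better.
Neither player can strictly improve; the profile is a Nash equilibrium.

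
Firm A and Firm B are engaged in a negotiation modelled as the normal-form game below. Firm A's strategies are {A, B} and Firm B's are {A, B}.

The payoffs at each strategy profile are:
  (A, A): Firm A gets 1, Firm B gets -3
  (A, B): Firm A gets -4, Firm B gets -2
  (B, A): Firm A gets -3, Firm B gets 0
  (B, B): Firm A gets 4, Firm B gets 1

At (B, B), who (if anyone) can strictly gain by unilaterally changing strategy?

Firm A at (B, B) earns 4; deviating to A yields -4 — not better.
Firm B earns 1; deviating to A yields 0 — not better.
Neither player can strictly improve; the profile is a Nash equilibrium.

Neither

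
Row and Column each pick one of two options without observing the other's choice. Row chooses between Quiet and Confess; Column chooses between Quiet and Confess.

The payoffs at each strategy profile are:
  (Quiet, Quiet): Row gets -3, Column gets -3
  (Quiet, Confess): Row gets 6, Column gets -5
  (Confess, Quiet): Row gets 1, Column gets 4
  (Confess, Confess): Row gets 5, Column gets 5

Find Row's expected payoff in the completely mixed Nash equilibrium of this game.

21/5

First find y, the probability Column plays Quiet, from Row's indifference between Quiet and Confess: −3y + 6(1−y) = y + 5(1−y), giving y = 1/5.
Since Row is indifferent in equilibrium, Row's expected payoff equals the payoff from either row against (1/5, 4/5). Using Quiet: −3(1/5) + 6(4/5) = 21/5.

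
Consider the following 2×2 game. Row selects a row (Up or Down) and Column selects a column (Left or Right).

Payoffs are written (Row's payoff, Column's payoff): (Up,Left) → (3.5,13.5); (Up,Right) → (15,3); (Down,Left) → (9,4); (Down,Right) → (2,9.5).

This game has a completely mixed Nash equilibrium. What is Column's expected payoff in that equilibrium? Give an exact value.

First find x, the probability Row plays Up, from Column's indifference between Left and Right: 13.5x + 4(1−x) = 3x + 9.5(1−x), giving x = 11/32.
Since Column is indifferent in equilibrium, Column's expected payoff equals the payoff from either column against (11/32, 21/32). Using Left: 13.5(11/32) + 4(21/32) = 465/64.

465/64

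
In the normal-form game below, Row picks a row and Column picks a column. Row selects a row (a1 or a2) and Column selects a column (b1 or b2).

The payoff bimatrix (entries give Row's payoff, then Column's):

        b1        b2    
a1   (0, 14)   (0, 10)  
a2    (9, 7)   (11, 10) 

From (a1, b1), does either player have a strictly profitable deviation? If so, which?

Row at (a1, b1) earns 0; deviating to a2 yields 9 — a strict improvement.
Column earns 14; deviating to b2 yields 10 — not better.
Only Row has a strictly profitable deviation.

Row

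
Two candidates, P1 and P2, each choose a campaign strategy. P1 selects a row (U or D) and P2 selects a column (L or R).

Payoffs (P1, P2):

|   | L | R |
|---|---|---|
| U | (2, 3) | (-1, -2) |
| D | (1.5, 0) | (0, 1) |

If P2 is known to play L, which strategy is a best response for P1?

U

Against L, P1 earns 2 from U and 1.5 from D.
So U is the best response.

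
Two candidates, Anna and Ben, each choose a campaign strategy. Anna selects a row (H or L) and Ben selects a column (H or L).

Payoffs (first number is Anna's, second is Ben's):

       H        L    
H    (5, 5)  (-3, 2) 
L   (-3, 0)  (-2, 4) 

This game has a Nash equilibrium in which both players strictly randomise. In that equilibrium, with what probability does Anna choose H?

4/7

Let x be the probability that Anna plays H. In a completely mixed equilibrium, Ben must be indifferent between H and L.
Ben's expected payoff from H is 5x; from L it is 2x + 4(1−x).
Setting these equal: 5x = −2x + 4, so x = 4/7.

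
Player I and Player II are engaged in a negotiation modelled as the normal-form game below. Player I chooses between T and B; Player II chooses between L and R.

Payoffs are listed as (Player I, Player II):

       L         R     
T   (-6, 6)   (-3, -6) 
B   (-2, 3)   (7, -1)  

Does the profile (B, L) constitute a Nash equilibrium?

Yes

At (B, L), Player I earns -2; switching to T would give -6, so Player I has no profitable deviation.
Player II earns 3; switching to R would give -1, so Player II has no profitable deviation.
Neither player can gain by a unilateral deviation, so this profile is a Nash equilibrium.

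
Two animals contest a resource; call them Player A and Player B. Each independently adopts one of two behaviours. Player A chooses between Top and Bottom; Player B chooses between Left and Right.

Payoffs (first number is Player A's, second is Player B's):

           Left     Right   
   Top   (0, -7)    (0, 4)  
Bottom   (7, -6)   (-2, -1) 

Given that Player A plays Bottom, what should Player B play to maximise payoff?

Against Bottom, Player B earns -6 from Left and -1 from Right.
So Right is the best response.

Right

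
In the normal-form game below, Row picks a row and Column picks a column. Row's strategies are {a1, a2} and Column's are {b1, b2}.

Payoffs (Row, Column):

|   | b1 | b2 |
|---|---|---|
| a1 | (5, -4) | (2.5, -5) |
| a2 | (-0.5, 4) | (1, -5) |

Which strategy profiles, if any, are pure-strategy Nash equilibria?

(a1, b1): Row gets 5 ≥ -0.5 from a2, and Column gets -4 ≥ -5 from b2 — Nash equilibrium.
(a1, b2): Column prefers b1 (-4 > -5) — not an equilibrium.
(a2, b1): Row prefers a1 (5 > -0.5) — not an equilibrium.
(a2, b2): Row prefers a1 (2.5 > 1); Column prefers b1 (4 > -5) — not an equilibrium.

(a1, b1)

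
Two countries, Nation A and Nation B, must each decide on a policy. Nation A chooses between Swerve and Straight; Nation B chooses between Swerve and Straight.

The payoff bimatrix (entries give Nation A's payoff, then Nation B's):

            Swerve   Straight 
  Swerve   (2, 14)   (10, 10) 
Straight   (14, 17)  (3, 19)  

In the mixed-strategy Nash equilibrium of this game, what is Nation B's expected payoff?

First find p, the probability Nation A plays Swerve, from Nation B's indifference between Swerve and Straight: 14p + 17(1−p) = 10p + 19(1−p), giving p = 1/3.
Since Nation B is indifferent in equilibrium, Nation B's expected payoff equals the payoff from either column against (1/3, 2/3). Using Swerve: 14(1/3) + 17(2/3) = 16.

16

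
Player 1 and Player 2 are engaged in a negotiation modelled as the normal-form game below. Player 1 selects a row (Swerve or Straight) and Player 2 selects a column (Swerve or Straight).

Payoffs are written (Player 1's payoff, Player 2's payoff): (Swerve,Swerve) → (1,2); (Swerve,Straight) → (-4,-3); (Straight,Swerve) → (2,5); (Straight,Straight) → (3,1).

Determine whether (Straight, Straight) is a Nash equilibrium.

No

At (Straight, Straight), Player 1 earns 3; switching to Swerve would give -4, so Player 1 has no profitable deviation.
Player 2 earns 1; switching to Swerve would give 5, so Player 2 would deviate.
Since at least one player can profitably deviate, this is not a Nash equilibrium.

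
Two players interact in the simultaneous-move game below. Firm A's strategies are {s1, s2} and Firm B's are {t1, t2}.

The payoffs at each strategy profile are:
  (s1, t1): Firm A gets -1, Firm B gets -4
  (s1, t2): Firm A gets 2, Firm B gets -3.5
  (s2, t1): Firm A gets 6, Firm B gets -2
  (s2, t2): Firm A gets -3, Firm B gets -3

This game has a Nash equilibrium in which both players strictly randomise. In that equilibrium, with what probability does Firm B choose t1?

Let q be the probability that Firm B plays t1. In a completely mixed equilibrium, Firm A must be indifferent between s1 and s2.
Firm A's expected payoff from s1 is −q + 2(1−q); from s2 it is 6q − 3(1−q).
Setting these equal: −3q + 2 = 9q − 3, so q = 5/12.

5/12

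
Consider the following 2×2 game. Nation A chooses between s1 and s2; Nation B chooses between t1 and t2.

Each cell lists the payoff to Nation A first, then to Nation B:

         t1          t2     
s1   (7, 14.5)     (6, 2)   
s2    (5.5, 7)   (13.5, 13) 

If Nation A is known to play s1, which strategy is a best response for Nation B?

Against s1, Nation B earns 14.5 from t1 and 2 from t2.
So t1 is the best response.

t1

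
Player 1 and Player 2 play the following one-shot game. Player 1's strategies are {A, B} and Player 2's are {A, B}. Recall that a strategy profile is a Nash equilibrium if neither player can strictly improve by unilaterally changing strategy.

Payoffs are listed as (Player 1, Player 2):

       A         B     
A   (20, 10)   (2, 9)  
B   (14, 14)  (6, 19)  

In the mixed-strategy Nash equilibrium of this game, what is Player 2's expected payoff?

First find x, the probability Player 1 plays A, from Player 2's indifference between A and B: 10x + 14(1−x) = 9x + 19(1−x), giving x = 5/6.
Since Player 2 is indifferent in equilibrium, Player 2's expected payoff equals the payoff from either column against (5/6, 1/6). Using A: 10(5/6) + 14(1/6) = 32/3.

32/3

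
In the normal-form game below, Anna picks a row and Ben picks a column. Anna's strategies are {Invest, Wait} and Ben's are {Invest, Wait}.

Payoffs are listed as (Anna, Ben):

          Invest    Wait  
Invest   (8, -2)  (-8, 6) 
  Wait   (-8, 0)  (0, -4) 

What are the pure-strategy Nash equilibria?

none

(Invest, Invest): Ben prefers Wait (6 > -2) — not an equilibrium.
(Invest, Wait): Anna prefers Wait (0 > -8) — not an equilibrium.
(Wait, Invest): Anna prefers Invest (8 > -8) — not an equilibrium.
(Wait, Wait): Ben prefers Invest (0 > -4) — not an equilibrium.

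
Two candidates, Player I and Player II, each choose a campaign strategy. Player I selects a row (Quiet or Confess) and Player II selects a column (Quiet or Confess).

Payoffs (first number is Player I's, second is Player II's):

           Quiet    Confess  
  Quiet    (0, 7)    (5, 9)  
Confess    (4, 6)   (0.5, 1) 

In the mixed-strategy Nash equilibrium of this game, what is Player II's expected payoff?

First find x, the probability Player I plays Quiet, from Player II's indifference between Quiet and Confess: 7x + 6(1−x) = 9x + (1−x), giving x = 5/7.
Since Player II is indifferent in equilibrium, Player II's expected payoff equals the payoff from either column against (5/7, 2/7). Using Quiet: 7(5/7) + 6(2/7) = 47/7.

47/7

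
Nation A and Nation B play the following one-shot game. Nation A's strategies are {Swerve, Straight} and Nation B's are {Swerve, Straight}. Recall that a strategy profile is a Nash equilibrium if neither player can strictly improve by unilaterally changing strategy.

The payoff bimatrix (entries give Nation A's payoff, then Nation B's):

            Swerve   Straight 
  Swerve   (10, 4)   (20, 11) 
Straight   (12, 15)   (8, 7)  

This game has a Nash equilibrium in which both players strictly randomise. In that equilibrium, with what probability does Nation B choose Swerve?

Let c be the probability that Nation B plays Swerve. In a completely mixed equilibrium, Nation A must be indifferent between Swerve and Straight.
Nation A's expected payoff from Swerve is 10c + 20(1−c); from Straight it is 12c + 8(1−c).
Setting these equal: −10c + 20 = 4c + 8, so c = 6/7.

6/7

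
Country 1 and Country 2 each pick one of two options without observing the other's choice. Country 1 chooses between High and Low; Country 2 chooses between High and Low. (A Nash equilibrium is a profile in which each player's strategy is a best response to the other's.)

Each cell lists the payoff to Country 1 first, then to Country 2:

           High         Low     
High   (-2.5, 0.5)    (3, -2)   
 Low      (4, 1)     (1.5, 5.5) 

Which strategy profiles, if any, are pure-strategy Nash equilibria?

(High, High): Country 1 prefers Low (4 > -2.5) — not an equilibrium.
(High, Low): Country 2 prefers High (0.5 > -2) — not an equilibrium.
(Low, High): Country 2 prefers Low (5.5 > 1) — not an equilibrium.
(Low, Low): Country 1 prefers High (3 > 1.5) — not an equilibrium.

none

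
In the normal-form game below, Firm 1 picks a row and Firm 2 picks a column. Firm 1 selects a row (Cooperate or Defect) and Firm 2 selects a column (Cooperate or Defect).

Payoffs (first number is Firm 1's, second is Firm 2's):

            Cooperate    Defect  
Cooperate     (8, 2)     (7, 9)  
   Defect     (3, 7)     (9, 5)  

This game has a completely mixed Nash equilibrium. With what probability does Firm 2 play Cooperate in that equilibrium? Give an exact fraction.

2/7

Let q be the probability that Firm 2 plays Cooperate. In a completely mixed equilibrium, Firm 1 must be indifferent between Cooperate and Defect.
Firm 1's expected payoff from Cooperate is 8q + 7(1−q); from Defect it is 3q + 9(1−q).
Setting these equal: q + 7 = −6q + 9, so q = 2/7.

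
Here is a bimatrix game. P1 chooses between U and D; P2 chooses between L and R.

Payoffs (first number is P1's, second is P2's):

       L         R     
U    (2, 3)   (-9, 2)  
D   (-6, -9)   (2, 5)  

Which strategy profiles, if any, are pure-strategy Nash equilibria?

(U, L) and (D, R)

(U, L): P1 gets 2 ≥ -6 from D, and P2 gets 3 ≥ 2 from R — Nash equilibrium.
(U, R): P1 prefers D (2 > -9); P2 prefers L (3 > 2) — not an equilibrium.
(D, L): P1 prefers U (2 > -6); P2 prefers R (5 > -9) — not an equilibrium.
(D, R): P1 gets 2 ≥ -9 from U, and P2 gets 5 ≥ -9 from L — Nash equilibrium.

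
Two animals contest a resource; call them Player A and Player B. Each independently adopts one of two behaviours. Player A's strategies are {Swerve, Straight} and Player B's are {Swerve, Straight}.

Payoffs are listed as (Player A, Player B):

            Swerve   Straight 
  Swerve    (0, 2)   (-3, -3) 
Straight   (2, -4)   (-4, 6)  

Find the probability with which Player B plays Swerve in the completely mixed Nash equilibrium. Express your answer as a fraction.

Let q be the probability that Player B plays Swerve. In a completely mixed equilibrium, Player A must be indifferent between Swerve and Straight.
Player A's expected payoff from Swerve is −3(1−q); from Straight it is 2q − 4(1−q).
Setting these equal: 3q − 3 = 6q − 4, so q = 1/3.

1/3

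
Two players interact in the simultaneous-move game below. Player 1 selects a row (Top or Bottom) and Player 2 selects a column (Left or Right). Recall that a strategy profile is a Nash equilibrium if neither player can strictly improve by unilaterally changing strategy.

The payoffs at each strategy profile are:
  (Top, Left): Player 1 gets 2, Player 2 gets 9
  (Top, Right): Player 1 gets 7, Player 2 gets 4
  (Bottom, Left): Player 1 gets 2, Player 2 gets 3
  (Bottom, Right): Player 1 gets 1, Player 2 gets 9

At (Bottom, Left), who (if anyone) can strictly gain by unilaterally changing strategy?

Player 1 at (Bottom, Left) earns 2; deviating to Top yields 2 — not better.
Player 2 earns 3; deviating to Right yields 9 — a strict improvement.
Only Player 2 has a strictly profitable deviation.

Player 2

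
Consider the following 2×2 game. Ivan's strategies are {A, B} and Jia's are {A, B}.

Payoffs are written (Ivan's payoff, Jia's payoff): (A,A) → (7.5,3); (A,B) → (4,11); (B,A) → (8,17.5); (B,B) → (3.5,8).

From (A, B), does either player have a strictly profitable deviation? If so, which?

Neither

Ivan at (A, B) earns 4; deviating to B yields 3.5 — not better.
Jia earns 11; deviating to A yields 3 — not better.
Neither player can strictly improve; the profile is a Nash equilibrium.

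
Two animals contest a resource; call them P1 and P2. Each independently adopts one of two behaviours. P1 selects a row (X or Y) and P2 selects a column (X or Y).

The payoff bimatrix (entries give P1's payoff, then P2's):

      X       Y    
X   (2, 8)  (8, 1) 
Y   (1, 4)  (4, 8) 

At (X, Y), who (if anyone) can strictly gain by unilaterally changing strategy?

P2

P1 at (X, Y) earns 8; deviating to Y yields 4 — not better.
P2 earns 1; deviating to X yields 8 — a strict improvement.
Only P2 has a strictly profitable deviation.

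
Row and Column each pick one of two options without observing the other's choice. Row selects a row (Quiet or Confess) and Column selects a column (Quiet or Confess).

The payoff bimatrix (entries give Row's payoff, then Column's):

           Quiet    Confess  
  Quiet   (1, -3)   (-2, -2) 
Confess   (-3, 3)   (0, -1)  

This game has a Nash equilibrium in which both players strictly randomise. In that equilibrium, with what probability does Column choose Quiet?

Let q be the probability that Column plays Quiet. In a completely mixed equilibrium, Row must be indifferent between Quiet and Confess.
Row's expected payoff from Quiet is q − 2(1−q); from Confess it is −3q.
Setting these equal: 3q − 2 = −3q, so q = 1/3.

1/3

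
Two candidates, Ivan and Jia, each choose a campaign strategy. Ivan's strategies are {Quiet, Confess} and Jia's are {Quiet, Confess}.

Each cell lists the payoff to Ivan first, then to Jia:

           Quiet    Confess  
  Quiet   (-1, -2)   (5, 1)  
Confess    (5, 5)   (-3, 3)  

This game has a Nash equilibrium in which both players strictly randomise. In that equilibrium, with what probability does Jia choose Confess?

Let c be the probability that Jia plays Quiet. In a completely mixed equilibrium, Ivan must be indifferent between Quiet and Confess.
Ivan's expected payoff from Quiet is −c + 5(1−c); from Confess it is 5c − 3(1−c).
Setting these equal: −6c + 5 = 8c − 3, so c = 4/7.
Therefore Jia plays Confess with probability 1 − 4/7 = 3/7.

3/7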